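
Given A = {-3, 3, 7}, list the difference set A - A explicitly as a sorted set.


A - A = {a - a' : a, a' ∈ A}.
Compute a - a' for each ordered pair (a, a'):
a = -3: -3--3=0, -3-3=-6, -3-7=-10
a = 3: 3--3=6, 3-3=0, 3-7=-4
a = 7: 7--3=10, 7-3=4, 7-7=0
Collecting distinct values (and noting 0 appears from a-a):
A - A = {-10, -6, -4, 0, 4, 6, 10}
|A - A| = 7

A - A = {-10, -6, -4, 0, 4, 6, 10}


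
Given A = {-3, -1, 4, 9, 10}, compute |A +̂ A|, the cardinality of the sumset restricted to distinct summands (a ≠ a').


Restricted sumset: A +̂ A = {a + a' : a ∈ A, a' ∈ A, a ≠ a'}.
Equivalently, take A + A and drop any sum 2a that is achievable ONLY as a + a for a ∈ A (i.e. sums representable only with equal summands).
Enumerate pairs (a, a') with a < a' (symmetric, so each unordered pair gives one sum; this covers all a ≠ a'):
  -3 + -1 = -4
  -3 + 4 = 1
  -3 + 9 = 6
  -3 + 10 = 7
  -1 + 4 = 3
  -1 + 9 = 8
  -1 + 10 = 9
  4 + 9 = 13
  4 + 10 = 14
  9 + 10 = 19
Collected distinct sums: {-4, 1, 3, 6, 7, 8, 9, 13, 14, 19}
|A +̂ A| = 10
(Reference bound: |A +̂ A| ≥ 2|A| - 3 for |A| ≥ 2, with |A| = 5 giving ≥ 7.)

|A +̂ A| = 10


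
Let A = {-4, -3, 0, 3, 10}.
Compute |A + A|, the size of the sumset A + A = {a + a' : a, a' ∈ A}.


A + A = {a + a' : a, a' ∈ A}; |A| = 5.
General bounds: 2|A| - 1 ≤ |A + A| ≤ |A|(|A|+1)/2, i.e. 9 ≤ |A + A| ≤ 15.
Lower bound 2|A|-1 is attained iff A is an arithmetic progression.
Enumerate sums a + a' for a ≤ a' (symmetric, so this suffices):
a = -4: -4+-4=-8, -4+-3=-7, -4+0=-4, -4+3=-1, -4+10=6
a = -3: -3+-3=-6, -3+0=-3, -3+3=0, -3+10=7
a = 0: 0+0=0, 0+3=3, 0+10=10
a = 3: 3+3=6, 3+10=13
a = 10: 10+10=20
Distinct sums: {-8, -7, -6, -4, -3, -1, 0, 3, 6, 7, 10, 13, 20}
|A + A| = 13

|A + A| = 13


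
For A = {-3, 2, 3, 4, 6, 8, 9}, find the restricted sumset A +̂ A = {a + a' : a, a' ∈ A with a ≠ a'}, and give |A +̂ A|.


Restricted sumset: A +̂ A = {a + a' : a ∈ A, a' ∈ A, a ≠ a'}.
Equivalently, take A + A and drop any sum 2a that is achievable ONLY as a + a for a ∈ A (i.e. sums representable only with equal summands).
Enumerate pairs (a, a') with a < a' (symmetric, so each unordered pair gives one sum; this covers all a ≠ a'):
  -3 + 2 = -1
  -3 + 3 = 0
  -3 + 4 = 1
  -3 + 6 = 3
  -3 + 8 = 5
  -3 + 9 = 6
  2 + 3 = 5
  2 + 4 = 6
  2 + 6 = 8
  2 + 8 = 10
  2 + 9 = 11
  3 + 4 = 7
  3 + 6 = 9
  3 + 8 = 11
  3 + 9 = 12
  4 + 6 = 10
  4 + 8 = 12
  4 + 9 = 13
  6 + 8 = 14
  6 + 9 = 15
  8 + 9 = 17
Collected distinct sums: {-1, 0, 1, 3, 5, 6, 7, 8, 9, 10, 11, 12, 13, 14, 15, 17}
|A +̂ A| = 16
(Reference bound: |A +̂ A| ≥ 2|A| - 3 for |A| ≥ 2, with |A| = 7 giving ≥ 11.)

|A +̂ A| = 16


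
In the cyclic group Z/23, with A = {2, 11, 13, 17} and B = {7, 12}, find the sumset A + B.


Work in Z/23Z: reduce every sum a + b modulo 23.
Enumerate all 8 pairs:
a = 2: 2+7=9, 2+12=14
a = 11: 11+7=18, 11+12=0
a = 13: 13+7=20, 13+12=2
a = 17: 17+7=1, 17+12=6
Distinct residues collected: {0, 1, 2, 6, 9, 14, 18, 20}
|A + B| = 8 (out of 23 total residues).

A + B = {0, 1, 2, 6, 9, 14, 18, 20}


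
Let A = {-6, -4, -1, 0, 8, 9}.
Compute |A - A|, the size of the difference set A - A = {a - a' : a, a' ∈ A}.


A - A = {a - a' : a, a' ∈ A}; |A| = 6.
Bounds: 2|A|-1 ≤ |A - A| ≤ |A|² - |A| + 1, i.e. 11 ≤ |A - A| ≤ 31.
Note: 0 ∈ A - A always (from a - a). The set is symmetric: if d ∈ A - A then -d ∈ A - A.
Enumerate nonzero differences d = a - a' with a > a' (then include -d):
Positive differences: {1, 2, 3, 4, 5, 6, 8, 9, 10, 12, 13, 14, 15}
Full difference set: {0} ∪ (positive diffs) ∪ (negative diffs).
|A - A| = 1 + 2·13 = 27 (matches direct enumeration: 27).

|A - A| = 27


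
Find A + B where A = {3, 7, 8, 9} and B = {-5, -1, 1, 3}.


A + B = {a + b : a ∈ A, b ∈ B}.
Enumerate all |A|·|B| = 4·4 = 16 pairs (a, b) and collect distinct sums.
a = 3: 3+-5=-2, 3+-1=2, 3+1=4, 3+3=6
a = 7: 7+-5=2, 7+-1=6, 7+1=8, 7+3=10
a = 8: 8+-5=3, 8+-1=7, 8+1=9, 8+3=11
a = 9: 9+-5=4, 9+-1=8, 9+1=10, 9+3=12
Collecting distinct sums: A + B = {-2, 2, 3, 4, 6, 7, 8, 9, 10, 11, 12}
|A + B| = 11

A + B = {-2, 2, 3, 4, 6, 7, 8, 9, 10, 11, 12}


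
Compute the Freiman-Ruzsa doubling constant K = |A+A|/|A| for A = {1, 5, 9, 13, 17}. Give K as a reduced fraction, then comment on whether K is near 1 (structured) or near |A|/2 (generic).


|A| = 5.
Compute A + A by enumerating all 25 pairs.
A + A = {2, 6, 10, 14, 18, 22, 26, 30, 34}, so |A + A| = 9.
K = |A + A| / |A| = 9/5 (already in lowest terms) ≈ 1.8000.
Reference: AP of size 5 gives K = 9/5 ≈ 1.8000; a fully generic set of size 5 gives K ≈ 3.0000.

|A| = 5, |A + A| = 9, K = 9/5.


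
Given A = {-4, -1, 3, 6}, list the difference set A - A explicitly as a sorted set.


A - A = {a - a' : a, a' ∈ A}.
Compute a - a' for each ordered pair (a, a'):
a = -4: -4--4=0, -4--1=-3, -4-3=-7, -4-6=-10
a = -1: -1--4=3, -1--1=0, -1-3=-4, -1-6=-7
a = 3: 3--4=7, 3--1=4, 3-3=0, 3-6=-3
a = 6: 6--4=10, 6--1=7, 6-3=3, 6-6=0
Collecting distinct values (and noting 0 appears from a-a):
A - A = {-10, -7, -4, -3, 0, 3, 4, 7, 10}
|A - A| = 9

A - A = {-10, -7, -4, -3, 0, 3, 4, 7, 10}


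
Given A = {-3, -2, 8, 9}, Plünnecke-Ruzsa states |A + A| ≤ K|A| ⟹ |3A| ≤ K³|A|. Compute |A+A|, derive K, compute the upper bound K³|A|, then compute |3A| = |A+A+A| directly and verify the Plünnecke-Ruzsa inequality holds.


|A| = 4.
Step 1: Compute A + A by enumerating all 16 pairs.
A + A = {-6, -5, -4, 5, 6, 7, 16, 17, 18}, so |A + A| = 9.
Step 2: Doubling constant K = |A + A|/|A| = 9/4 = 9/4 ≈ 2.2500.
Step 3: Plünnecke-Ruzsa gives |3A| ≤ K³·|A| = (2.2500)³ · 4 ≈ 45.5625.
Step 4: Compute 3A = A + A + A directly by enumerating all triples (a,b,c) ∈ A³; |3A| = 16.
Step 5: Check 16 ≤ 45.5625? Yes ✓.

K = 9/4, Plünnecke-Ruzsa bound K³|A| ≈ 45.5625, |3A| = 16, inequality holds.


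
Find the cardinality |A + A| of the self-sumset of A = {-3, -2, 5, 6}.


A + A = {a + a' : a, a' ∈ A}; |A| = 4.
General bounds: 2|A| - 1 ≤ |A + A| ≤ |A|(|A|+1)/2, i.e. 7 ≤ |A + A| ≤ 10.
Lower bound 2|A|-1 is attained iff A is an arithmetic progression.
Enumerate sums a + a' for a ≤ a' (symmetric, so this suffices):
a = -3: -3+-3=-6, -3+-2=-5, -3+5=2, -3+6=3
a = -2: -2+-2=-4, -2+5=3, -2+6=4
a = 5: 5+5=10, 5+6=11
a = 6: 6+6=12
Distinct sums: {-6, -5, -4, 2, 3, 4, 10, 11, 12}
|A + A| = 9

|A + A| = 9


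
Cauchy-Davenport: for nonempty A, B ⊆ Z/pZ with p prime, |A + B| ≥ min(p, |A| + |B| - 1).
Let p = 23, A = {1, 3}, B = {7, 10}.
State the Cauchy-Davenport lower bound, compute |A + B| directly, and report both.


Cauchy-Davenport: |A + B| ≥ min(p, |A| + |B| - 1) for A, B nonempty in Z/pZ.
|A| = 2, |B| = 2, p = 23.
CD lower bound = min(23, 2 + 2 - 1) = min(23, 3) = 3.
Compute A + B mod 23 directly:
a = 1: 1+7=8, 1+10=11
a = 3: 3+7=10, 3+10=13
A + B = {8, 10, 11, 13}, so |A + B| = 4.
Verify: 4 ≥ 3? Yes ✓.

CD lower bound = 3, actual |A + B| = 4.


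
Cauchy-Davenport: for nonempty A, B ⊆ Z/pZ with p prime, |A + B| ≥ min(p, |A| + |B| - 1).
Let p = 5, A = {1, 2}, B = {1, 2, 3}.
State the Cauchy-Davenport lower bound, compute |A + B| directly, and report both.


Cauchy-Davenport: |A + B| ≥ min(p, |A| + |B| - 1) for A, B nonempty in Z/pZ.
|A| = 2, |B| = 3, p = 5.
CD lower bound = min(5, 2 + 3 - 1) = min(5, 4) = 4.
Compute A + B mod 5 directly:
a = 1: 1+1=2, 1+2=3, 1+3=4
a = 2: 2+1=3, 2+2=4, 2+3=0
A + B = {0, 2, 3, 4}, so |A + B| = 4.
Verify: 4 ≥ 4? Yes ✓.

CD lower bound = 4, actual |A + B| = 4.


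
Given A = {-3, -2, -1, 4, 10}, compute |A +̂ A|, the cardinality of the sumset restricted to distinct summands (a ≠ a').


Restricted sumset: A +̂ A = {a + a' : a ∈ A, a' ∈ A, a ≠ a'}.
Equivalently, take A + A and drop any sum 2a that is achievable ONLY as a + a for a ∈ A (i.e. sums representable only with equal summands).
Enumerate pairs (a, a') with a < a' (symmetric, so each unordered pair gives one sum; this covers all a ≠ a'):
  -3 + -2 = -5
  -3 + -1 = -4
  -3 + 4 = 1
  -3 + 10 = 7
  -2 + -1 = -3
  -2 + 4 = 2
  -2 + 10 = 8
  -1 + 4 = 3
  -1 + 10 = 9
  4 + 10 = 14
Collected distinct sums: {-5, -4, -3, 1, 2, 3, 7, 8, 9, 14}
|A +̂ A| = 10
(Reference bound: |A +̂ A| ≥ 2|A| - 3 for |A| ≥ 2, with |A| = 5 giving ≥ 7.)

|A +̂ A| = 10


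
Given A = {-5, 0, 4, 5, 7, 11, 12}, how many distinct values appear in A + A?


A + A = {a + a' : a, a' ∈ A}; |A| = 7.
General bounds: 2|A| - 1 ≤ |A + A| ≤ |A|(|A|+1)/2, i.e. 13 ≤ |A + A| ≤ 28.
Lower bound 2|A|-1 is attained iff A is an arithmetic progression.
Enumerate sums a + a' for a ≤ a' (symmetric, so this suffices):
a = -5: -5+-5=-10, -5+0=-5, -5+4=-1, -5+5=0, -5+7=2, -5+11=6, -5+12=7
a = 0: 0+0=0, 0+4=4, 0+5=5, 0+7=7, 0+11=11, 0+12=12
a = 4: 4+4=8, 4+5=9, 4+7=11, 4+11=15, 4+12=16
a = 5: 5+5=10, 5+7=12, 5+11=16, 5+12=17
a = 7: 7+7=14, 7+11=18, 7+12=19
a = 11: 11+11=22, 11+12=23
a = 12: 12+12=24
Distinct sums: {-10, -5, -1, 0, 2, 4, 5, 6, 7, 8, 9, 10, 11, 12, 14, 15, 16, 17, 18, 19, 22, 23, 24}
|A + A| = 23

|A + A| = 23


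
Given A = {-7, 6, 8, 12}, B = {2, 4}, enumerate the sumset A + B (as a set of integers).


A + B = {a + b : a ∈ A, b ∈ B}.
Enumerate all |A|·|B| = 4·2 = 8 pairs (a, b) and collect distinct sums.
a = -7: -7+2=-5, -7+4=-3
a = 6: 6+2=8, 6+4=10
a = 8: 8+2=10, 8+4=12
a = 12: 12+2=14, 12+4=16
Collecting distinct sums: A + B = {-5, -3, 8, 10, 12, 14, 16}
|A + B| = 7

A + B = {-5, -3, 8, 10, 12, 14, 16}


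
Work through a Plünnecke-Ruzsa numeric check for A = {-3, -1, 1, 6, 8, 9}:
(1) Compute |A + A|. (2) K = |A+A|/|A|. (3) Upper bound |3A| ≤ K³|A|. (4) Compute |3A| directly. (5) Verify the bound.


|A| = 6.
Step 1: Compute A + A by enumerating all 36 pairs.
A + A = {-6, -4, -2, 0, 2, 3, 5, 6, 7, 8, 9, 10, 12, 14, 15, 16, 17, 18}, so |A + A| = 18.
Step 2: Doubling constant K = |A + A|/|A| = 18/6 = 18/6 ≈ 3.0000.
Step 3: Plünnecke-Ruzsa gives |3A| ≤ K³·|A| = (3.0000)³ · 6 ≈ 162.0000.
Step 4: Compute 3A = A + A + A directly by enumerating all triples (a,b,c) ∈ A³; |3A| = 33.
Step 5: Check 33 ≤ 162.0000? Yes ✓.

K = 18/6, Plünnecke-Ruzsa bound K³|A| ≈ 162.0000, |3A| = 33, inequality holds.


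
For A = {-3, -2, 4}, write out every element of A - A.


A - A = {a - a' : a, a' ∈ A}.
Compute a - a' for each ordered pair (a, a'):
a = -3: -3--3=0, -3--2=-1, -3-4=-7
a = -2: -2--3=1, -2--2=0, -2-4=-6
a = 4: 4--3=7, 4--2=6, 4-4=0
Collecting distinct values (and noting 0 appears from a-a):
A - A = {-7, -6, -1, 0, 1, 6, 7}
|A - A| = 7

A - A = {-7, -6, -1, 0, 1, 6, 7}


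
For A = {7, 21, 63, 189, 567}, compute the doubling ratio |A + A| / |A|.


|A| = 5.
Compute A + A by enumerating all 25 pairs.
A + A = {14, 28, 42, 70, 84, 126, 196, 210, 252, 378, 574, 588, 630, 756, 1134}, so |A + A| = 15.
K = |A + A| / |A| = 15/5 = 3/1 ≈ 3.0000.
Reference: AP of size 5 gives K = 9/5 ≈ 1.8000; a fully generic set of size 5 gives K ≈ 3.0000.

|A| = 5, |A + A| = 15, K = 15/5 = 3/1.


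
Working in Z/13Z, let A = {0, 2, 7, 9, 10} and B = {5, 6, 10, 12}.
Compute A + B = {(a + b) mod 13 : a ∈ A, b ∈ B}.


Work in Z/13Z: reduce every sum a + b modulo 13.
Enumerate all 20 pairs:
a = 0: 0+5=5, 0+6=6, 0+10=10, 0+12=12
a = 2: 2+5=7, 2+6=8, 2+10=12, 2+12=1
a = 7: 7+5=12, 7+6=0, 7+10=4, 7+12=6
a = 9: 9+5=1, 9+6=2, 9+10=6, 9+12=8
a = 10: 10+5=2, 10+6=3, 10+10=7, 10+12=9
Distinct residues collected: {0, 1, 2, 3, 4, 5, 6, 7, 8, 9, 10, 12}
|A + B| = 12 (out of 13 total residues).

A + B = {0, 1, 2, 3, 4, 5, 6, 7, 8, 9, 10, 12}


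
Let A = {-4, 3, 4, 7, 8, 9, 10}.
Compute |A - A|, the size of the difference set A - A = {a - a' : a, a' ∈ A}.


A - A = {a - a' : a, a' ∈ A}; |A| = 7.
Bounds: 2|A|-1 ≤ |A - A| ≤ |A|² - |A| + 1, i.e. 13 ≤ |A - A| ≤ 43.
Note: 0 ∈ A - A always (from a - a). The set is symmetric: if d ∈ A - A then -d ∈ A - A.
Enumerate nonzero differences d = a - a' with a > a' (then include -d):
Positive differences: {1, 2, 3, 4, 5, 6, 7, 8, 11, 12, 13, 14}
Full difference set: {0} ∪ (positive diffs) ∪ (negative diffs).
|A - A| = 1 + 2·12 = 25 (matches direct enumeration: 25).

|A - A| = 25


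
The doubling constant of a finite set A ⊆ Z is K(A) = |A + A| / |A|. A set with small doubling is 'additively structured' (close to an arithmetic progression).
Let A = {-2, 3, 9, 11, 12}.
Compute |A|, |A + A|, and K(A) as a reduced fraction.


|A| = 5.
Compute A + A by enumerating all 25 pairs.
A + A = {-4, 1, 6, 7, 9, 10, 12, 14, 15, 18, 20, 21, 22, 23, 24}, so |A + A| = 15.
K = |A + A| / |A| = 15/5 = 3/1 ≈ 3.0000.
Reference: AP of size 5 gives K = 9/5 ≈ 1.8000; a fully generic set of size 5 gives K ≈ 3.0000.

|A| = 5, |A + A| = 15, K = 15/5 = 3/1.


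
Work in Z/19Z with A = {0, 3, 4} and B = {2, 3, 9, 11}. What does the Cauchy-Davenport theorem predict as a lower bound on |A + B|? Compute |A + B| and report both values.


Cauchy-Davenport: |A + B| ≥ min(p, |A| + |B| - 1) for A, B nonempty in Z/pZ.
|A| = 3, |B| = 4, p = 19.
CD lower bound = min(19, 3 + 4 - 1) = min(19, 6) = 6.
Compute A + B mod 19 directly:
a = 0: 0+2=2, 0+3=3, 0+9=9, 0+11=11
a = 3: 3+2=5, 3+3=6, 3+9=12, 3+11=14
a = 4: 4+2=6, 4+3=7, 4+9=13, 4+11=15
A + B = {2, 3, 5, 6, 7, 9, 11, 12, 13, 14, 15}, so |A + B| = 11.
Verify: 11 ≥ 6? Yes ✓.

CD lower bound = 6, actual |A + B| = 11.


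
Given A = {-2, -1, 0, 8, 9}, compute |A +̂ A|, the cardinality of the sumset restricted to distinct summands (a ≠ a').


Restricted sumset: A +̂ A = {a + a' : a ∈ A, a' ∈ A, a ≠ a'}.
Equivalently, take A + A and drop any sum 2a that is achievable ONLY as a + a for a ∈ A (i.e. sums representable only with equal summands).
Enumerate pairs (a, a') with a < a' (symmetric, so each unordered pair gives one sum; this covers all a ≠ a'):
  -2 + -1 = -3
  -2 + 0 = -2
  -2 + 8 = 6
  -2 + 9 = 7
  -1 + 0 = -1
  -1 + 8 = 7
  -1 + 9 = 8
  0 + 8 = 8
  0 + 9 = 9
  8 + 9 = 17
Collected distinct sums: {-3, -2, -1, 6, 7, 8, 9, 17}
|A +̂ A| = 8
(Reference bound: |A +̂ A| ≥ 2|A| - 3 for |A| ≥ 2, with |A| = 5 giving ≥ 7.)

|A +̂ A| = 8


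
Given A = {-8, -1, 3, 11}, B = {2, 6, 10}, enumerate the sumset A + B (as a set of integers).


A + B = {a + b : a ∈ A, b ∈ B}.
Enumerate all |A|·|B| = 4·3 = 12 pairs (a, b) and collect distinct sums.
a = -8: -8+2=-6, -8+6=-2, -8+10=2
a = -1: -1+2=1, -1+6=5, -1+10=9
a = 3: 3+2=5, 3+6=9, 3+10=13
a = 11: 11+2=13, 11+6=17, 11+10=21
Collecting distinct sums: A + B = {-6, -2, 1, 2, 5, 9, 13, 17, 21}
|A + B| = 9

A + B = {-6, -2, 1, 2, 5, 9, 13, 17, 21}


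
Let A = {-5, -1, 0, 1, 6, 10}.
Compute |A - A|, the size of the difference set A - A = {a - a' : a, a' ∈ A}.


A - A = {a - a' : a, a' ∈ A}; |A| = 6.
Bounds: 2|A|-1 ≤ |A - A| ≤ |A|² - |A| + 1, i.e. 11 ≤ |A - A| ≤ 31.
Note: 0 ∈ A - A always (from a - a). The set is symmetric: if d ∈ A - A then -d ∈ A - A.
Enumerate nonzero differences d = a - a' with a > a' (then include -d):
Positive differences: {1, 2, 4, 5, 6, 7, 9, 10, 11, 15}
Full difference set: {0} ∪ (positive diffs) ∪ (negative diffs).
|A - A| = 1 + 2·10 = 21 (matches direct enumeration: 21).

|A - A| = 21


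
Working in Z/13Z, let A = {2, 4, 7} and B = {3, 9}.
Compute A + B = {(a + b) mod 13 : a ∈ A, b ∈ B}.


Work in Z/13Z: reduce every sum a + b modulo 13.
Enumerate all 6 pairs:
a = 2: 2+3=5, 2+9=11
a = 4: 4+3=7, 4+9=0
a = 7: 7+3=10, 7+9=3
Distinct residues collected: {0, 3, 5, 7, 10, 11}
|A + B| = 6 (out of 13 total residues).

A + B = {0, 3, 5, 7, 10, 11}


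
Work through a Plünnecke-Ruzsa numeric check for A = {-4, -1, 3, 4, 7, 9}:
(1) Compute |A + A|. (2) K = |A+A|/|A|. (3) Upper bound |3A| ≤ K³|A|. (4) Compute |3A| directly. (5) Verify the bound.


|A| = 6.
Step 1: Compute A + A by enumerating all 36 pairs.
A + A = {-8, -5, -2, -1, 0, 2, 3, 5, 6, 7, 8, 10, 11, 12, 13, 14, 16, 18}, so |A + A| = 18.
Step 2: Doubling constant K = |A + A|/|A| = 18/6 = 18/6 ≈ 3.0000.
Step 3: Plünnecke-Ruzsa gives |3A| ≤ K³·|A| = (3.0000)³ · 6 ≈ 162.0000.
Step 4: Compute 3A = A + A + A directly by enumerating all triples (a,b,c) ∈ A³; |3A| = 33.
Step 5: Check 33 ≤ 162.0000? Yes ✓.

K = 18/6, Plünnecke-Ruzsa bound K³|A| ≈ 162.0000, |3A| = 33, inequality holds.


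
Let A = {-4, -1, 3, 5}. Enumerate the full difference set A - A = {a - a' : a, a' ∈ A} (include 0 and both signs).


A - A = {a - a' : a, a' ∈ A}.
Compute a - a' for each ordered pair (a, a'):
a = -4: -4--4=0, -4--1=-3, -4-3=-7, -4-5=-9
a = -1: -1--4=3, -1--1=0, -1-3=-4, -1-5=-6
a = 3: 3--4=7, 3--1=4, 3-3=0, 3-5=-2
a = 5: 5--4=9, 5--1=6, 5-3=2, 5-5=0
Collecting distinct values (and noting 0 appears from a-a):
A - A = {-9, -7, -6, -4, -3, -2, 0, 2, 3, 4, 6, 7, 9}
|A - A| = 13

A - A = {-9, -7, -6, -4, -3, -2, 0, 2, 3, 4, 6, 7, 9}


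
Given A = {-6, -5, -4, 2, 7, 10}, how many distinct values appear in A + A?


A + A = {a + a' : a, a' ∈ A}; |A| = 6.
General bounds: 2|A| - 1 ≤ |A + A| ≤ |A|(|A|+1)/2, i.e. 11 ≤ |A + A| ≤ 21.
Lower bound 2|A|-1 is attained iff A is an arithmetic progression.
Enumerate sums a + a' for a ≤ a' (symmetric, so this suffices):
a = -6: -6+-6=-12, -6+-5=-11, -6+-4=-10, -6+2=-4, -6+7=1, -6+10=4
a = -5: -5+-5=-10, -5+-4=-9, -5+2=-3, -5+7=2, -5+10=5
a = -4: -4+-4=-8, -4+2=-2, -4+7=3, -4+10=6
a = 2: 2+2=4, 2+7=9, 2+10=12
a = 7: 7+7=14, 7+10=17
a = 10: 10+10=20
Distinct sums: {-12, -11, -10, -9, -8, -4, -3, -2, 1, 2, 3, 4, 5, 6, 9, 12, 14, 17, 20}
|A + A| = 19

|A + A| = 19


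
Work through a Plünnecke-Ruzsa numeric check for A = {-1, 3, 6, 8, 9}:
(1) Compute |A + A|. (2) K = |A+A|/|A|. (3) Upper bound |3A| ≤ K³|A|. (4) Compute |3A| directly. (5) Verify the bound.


|A| = 5.
Step 1: Compute A + A by enumerating all 25 pairs.
A + A = {-2, 2, 5, 6, 7, 8, 9, 11, 12, 14, 15, 16, 17, 18}, so |A + A| = 14.
Step 2: Doubling constant K = |A + A|/|A| = 14/5 = 14/5 ≈ 2.8000.
Step 3: Plünnecke-Ruzsa gives |3A| ≤ K³·|A| = (2.8000)³ · 5 ≈ 109.7600.
Step 4: Compute 3A = A + A + A directly by enumerating all triples (a,b,c) ∈ A³; |3A| = 26.
Step 5: Check 26 ≤ 109.7600? Yes ✓.

K = 14/5, Plünnecke-Ruzsa bound K³|A| ≈ 109.7600, |3A| = 26, inequality holds.


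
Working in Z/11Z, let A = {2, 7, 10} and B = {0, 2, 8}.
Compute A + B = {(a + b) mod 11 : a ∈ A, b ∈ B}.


Work in Z/11Z: reduce every sum a + b modulo 11.
Enumerate all 9 pairs:
a = 2: 2+0=2, 2+2=4, 2+8=10
a = 7: 7+0=7, 7+2=9, 7+8=4
a = 10: 10+0=10, 10+2=1, 10+8=7
Distinct residues collected: {1, 2, 4, 7, 9, 10}
|A + B| = 6 (out of 11 total residues).

A + B = {1, 2, 4, 7, 9, 10}


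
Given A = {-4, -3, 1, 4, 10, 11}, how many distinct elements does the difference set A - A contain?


A - A = {a - a' : a, a' ∈ A}; |A| = 6.
Bounds: 2|A|-1 ≤ |A - A| ≤ |A|² - |A| + 1, i.e. 11 ≤ |A - A| ≤ 31.
Note: 0 ∈ A - A always (from a - a). The set is symmetric: if d ∈ A - A then -d ∈ A - A.
Enumerate nonzero differences d = a - a' with a > a' (then include -d):
Positive differences: {1, 3, 4, 5, 6, 7, 8, 9, 10, 13, 14, 15}
Full difference set: {0} ∪ (positive diffs) ∪ (negative diffs).
|A - A| = 1 + 2·12 = 25 (matches direct enumeration: 25).

|A - A| = 25


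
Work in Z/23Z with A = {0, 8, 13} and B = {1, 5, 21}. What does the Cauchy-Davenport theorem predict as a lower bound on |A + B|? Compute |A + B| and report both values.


Cauchy-Davenport: |A + B| ≥ min(p, |A| + |B| - 1) for A, B nonempty in Z/pZ.
|A| = 3, |B| = 3, p = 23.
CD lower bound = min(23, 3 + 3 - 1) = min(23, 5) = 5.
Compute A + B mod 23 directly:
a = 0: 0+1=1, 0+5=5, 0+21=21
a = 8: 8+1=9, 8+5=13, 8+21=6
a = 13: 13+1=14, 13+5=18, 13+21=11
A + B = {1, 5, 6, 9, 11, 13, 14, 18, 21}, so |A + B| = 9.
Verify: 9 ≥ 5? Yes ✓.

CD lower bound = 5, actual |A + B| = 9.


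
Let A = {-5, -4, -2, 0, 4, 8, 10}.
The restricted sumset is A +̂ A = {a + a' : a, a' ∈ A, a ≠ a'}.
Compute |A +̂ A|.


Restricted sumset: A +̂ A = {a + a' : a ∈ A, a' ∈ A, a ≠ a'}.
Equivalently, take A + A and drop any sum 2a that is achievable ONLY as a + a for a ∈ A (i.e. sums representable only with equal summands).
Enumerate pairs (a, a') with a < a' (symmetric, so each unordered pair gives one sum; this covers all a ≠ a'):
  -5 + -4 = -9
  -5 + -2 = -7
  -5 + 0 = -5
  -5 + 4 = -1
  -5 + 8 = 3
  -5 + 10 = 5
  -4 + -2 = -6
  -4 + 0 = -4
  -4 + 4 = 0
  -4 + 8 = 4
  -4 + 10 = 6
  -2 + 0 = -2
  -2 + 4 = 2
  -2 + 8 = 6
  -2 + 10 = 8
  0 + 4 = 4
  0 + 8 = 8
  0 + 10 = 10
  4 + 8 = 12
  4 + 10 = 14
  8 + 10 = 18
Collected distinct sums: {-9, -7, -6, -5, -4, -2, -1, 0, 2, 3, 4, 5, 6, 8, 10, 12, 14, 18}
|A +̂ A| = 18
(Reference bound: |A +̂ A| ≥ 2|A| - 3 for |A| ≥ 2, with |A| = 7 giving ≥ 11.)

|A +̂ A| = 18


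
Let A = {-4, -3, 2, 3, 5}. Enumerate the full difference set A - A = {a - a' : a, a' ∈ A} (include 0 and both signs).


A - A = {a - a' : a, a' ∈ A}.
Compute a - a' for each ordered pair (a, a'):
a = -4: -4--4=0, -4--3=-1, -4-2=-6, -4-3=-7, -4-5=-9
a = -3: -3--4=1, -3--3=0, -3-2=-5, -3-3=-6, -3-5=-8
a = 2: 2--4=6, 2--3=5, 2-2=0, 2-3=-1, 2-5=-3
a = 3: 3--4=7, 3--3=6, 3-2=1, 3-3=0, 3-5=-2
a = 5: 5--4=9, 5--3=8, 5-2=3, 5-3=2, 5-5=0
Collecting distinct values (and noting 0 appears from a-a):
A - A = {-9, -8, -7, -6, -5, -3, -2, -1, 0, 1, 2, 3, 5, 6, 7, 8, 9}
|A - A| = 17

A - A = {-9, -8, -7, -6, -5, -3, -2, -1, 0, 1, 2, 3, 5, 6, 7, 8, 9}


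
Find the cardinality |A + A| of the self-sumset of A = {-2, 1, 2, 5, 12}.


A + A = {a + a' : a, a' ∈ A}; |A| = 5.
General bounds: 2|A| - 1 ≤ |A + A| ≤ |A|(|A|+1)/2, i.e. 9 ≤ |A + A| ≤ 15.
Lower bound 2|A|-1 is attained iff A is an arithmetic progression.
Enumerate sums a + a' for a ≤ a' (symmetric, so this suffices):
a = -2: -2+-2=-4, -2+1=-1, -2+2=0, -2+5=3, -2+12=10
a = 1: 1+1=2, 1+2=3, 1+5=6, 1+12=13
a = 2: 2+2=4, 2+5=7, 2+12=14
a = 5: 5+5=10, 5+12=17
a = 12: 12+12=24
Distinct sums: {-4, -1, 0, 2, 3, 4, 6, 7, 10, 13, 14, 17, 24}
|A + A| = 13

|A + A| = 13


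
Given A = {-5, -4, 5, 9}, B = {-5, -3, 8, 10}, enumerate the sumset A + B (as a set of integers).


A + B = {a + b : a ∈ A, b ∈ B}.
Enumerate all |A|·|B| = 4·4 = 16 pairs (a, b) and collect distinct sums.
a = -5: -5+-5=-10, -5+-3=-8, -5+8=3, -5+10=5
a = -4: -4+-5=-9, -4+-3=-7, -4+8=4, -4+10=6
a = 5: 5+-5=0, 5+-3=2, 5+8=13, 5+10=15
a = 9: 9+-5=4, 9+-3=6, 9+8=17, 9+10=19
Collecting distinct sums: A + B = {-10, -9, -8, -7, 0, 2, 3, 4, 5, 6, 13, 15, 17, 19}
|A + B| = 14

A + B = {-10, -9, -8, -7, 0, 2, 3, 4, 5, 6, 13, 15, 17, 19}


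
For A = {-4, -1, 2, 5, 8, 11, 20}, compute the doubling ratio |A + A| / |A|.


|A| = 7.
Compute A + A by enumerating all 49 pairs.
A + A = {-8, -5, -2, 1, 4, 7, 10, 13, 16, 19, 22, 25, 28, 31, 40}, so |A + A| = 15.
K = |A + A| / |A| = 15/7 (already in lowest terms) ≈ 2.1429.
Reference: AP of size 7 gives K = 13/7 ≈ 1.8571; a fully generic set of size 7 gives K ≈ 4.0000.

|A| = 7, |A + A| = 15, K = 15/7.


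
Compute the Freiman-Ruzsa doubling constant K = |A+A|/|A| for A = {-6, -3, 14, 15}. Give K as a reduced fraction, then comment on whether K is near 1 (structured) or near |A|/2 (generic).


|A| = 4.
Compute A + A by enumerating all 16 pairs.
A + A = {-12, -9, -6, 8, 9, 11, 12, 28, 29, 30}, so |A + A| = 10.
K = |A + A| / |A| = 10/4 = 5/2 ≈ 2.5000.
Reference: AP of size 4 gives K = 7/4 ≈ 1.7500; a fully generic set of size 4 gives K ≈ 2.5000.

|A| = 4, |A + A| = 10, K = 10/4 = 5/2.


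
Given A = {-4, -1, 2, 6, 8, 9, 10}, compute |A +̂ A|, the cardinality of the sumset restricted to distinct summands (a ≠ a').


Restricted sumset: A +̂ A = {a + a' : a ∈ A, a' ∈ A, a ≠ a'}.
Equivalently, take A + A and drop any sum 2a that is achievable ONLY as a + a for a ∈ A (i.e. sums representable only with equal summands).
Enumerate pairs (a, a') with a < a' (symmetric, so each unordered pair gives one sum; this covers all a ≠ a'):
  -4 + -1 = -5
  -4 + 2 = -2
  -4 + 6 = 2
  -4 + 8 = 4
  -4 + 9 = 5
  -4 + 10 = 6
  -1 + 2 = 1
  -1 + 6 = 5
  -1 + 8 = 7
  -1 + 9 = 8
  -1 + 10 = 9
  2 + 6 = 8
  2 + 8 = 10
  2 + 9 = 11
  2 + 10 = 12
  6 + 8 = 14
  6 + 9 = 15
  6 + 10 = 16
  8 + 9 = 17
  8 + 10 = 18
  9 + 10 = 19
Collected distinct sums: {-5, -2, 1, 2, 4, 5, 6, 7, 8, 9, 10, 11, 12, 14, 15, 16, 17, 18, 19}
|A +̂ A| = 19
(Reference bound: |A +̂ A| ≥ 2|A| - 3 for |A| ≥ 2, with |A| = 7 giving ≥ 11.)

|A +̂ A| = 19


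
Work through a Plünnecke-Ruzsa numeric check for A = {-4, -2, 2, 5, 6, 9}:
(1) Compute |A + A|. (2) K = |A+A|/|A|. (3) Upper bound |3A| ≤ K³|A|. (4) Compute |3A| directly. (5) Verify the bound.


|A| = 6.
Step 1: Compute A + A by enumerating all 36 pairs.
A + A = {-8, -6, -4, -2, 0, 1, 2, 3, 4, 5, 7, 8, 10, 11, 12, 14, 15, 18}, so |A + A| = 18.
Step 2: Doubling constant K = |A + A|/|A| = 18/6 = 18/6 ≈ 3.0000.
Step 3: Plünnecke-Ruzsa gives |3A| ≤ K³·|A| = (3.0000)³ · 6 ≈ 162.0000.
Step 4: Compute 3A = A + A + A directly by enumerating all triples (a,b,c) ∈ A³; |3A| = 33.
Step 5: Check 33 ≤ 162.0000? Yes ✓.

K = 18/6, Plünnecke-Ruzsa bound K³|A| ≈ 162.0000, |3A| = 33, inequality holds.


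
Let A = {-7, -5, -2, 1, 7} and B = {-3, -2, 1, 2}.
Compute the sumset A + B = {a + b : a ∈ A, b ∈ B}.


A + B = {a + b : a ∈ A, b ∈ B}.
Enumerate all |A|·|B| = 5·4 = 20 pairs (a, b) and collect distinct sums.
a = -7: -7+-3=-10, -7+-2=-9, -7+1=-6, -7+2=-5
a = -5: -5+-3=-8, -5+-2=-7, -5+1=-4, -5+2=-3
a = -2: -2+-3=-5, -2+-2=-4, -2+1=-1, -2+2=0
a = 1: 1+-3=-2, 1+-2=-1, 1+1=2, 1+2=3
a = 7: 7+-3=4, 7+-2=5, 7+1=8, 7+2=9
Collecting distinct sums: A + B = {-10, -9, -8, -7, -6, -5, -4, -3, -2, -1, 0, 2, 3, 4, 5, 8, 9}
|A + B| = 17

A + B = {-10, -9, -8, -7, -6, -5, -4, -3, -2, -1, 0, 2, 3, 4, 5, 8, 9}


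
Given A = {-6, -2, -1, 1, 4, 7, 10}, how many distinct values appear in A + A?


A + A = {a + a' : a, a' ∈ A}; |A| = 7.
General bounds: 2|A| - 1 ≤ |A + A| ≤ |A|(|A|+1)/2, i.e. 13 ≤ |A + A| ≤ 28.
Lower bound 2|A|-1 is attained iff A is an arithmetic progression.
Enumerate sums a + a' for a ≤ a' (symmetric, so this suffices):
a = -6: -6+-6=-12, -6+-2=-8, -6+-1=-7, -6+1=-5, -6+4=-2, -6+7=1, -6+10=4
a = -2: -2+-2=-4, -2+-1=-3, -2+1=-1, -2+4=2, -2+7=5, -2+10=8
a = -1: -1+-1=-2, -1+1=0, -1+4=3, -1+7=6, -1+10=9
a = 1: 1+1=2, 1+4=5, 1+7=8, 1+10=11
a = 4: 4+4=8, 4+7=11, 4+10=14
a = 7: 7+7=14, 7+10=17
a = 10: 10+10=20
Distinct sums: {-12, -8, -7, -5, -4, -3, -2, -1, 0, 1, 2, 3, 4, 5, 6, 8, 9, 11, 14, 17, 20}
|A + A| = 21

|A + A| = 21


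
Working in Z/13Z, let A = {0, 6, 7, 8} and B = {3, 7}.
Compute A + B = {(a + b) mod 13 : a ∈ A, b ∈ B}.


Work in Z/13Z: reduce every sum a + b modulo 13.
Enumerate all 8 pairs:
a = 0: 0+3=3, 0+7=7
a = 6: 6+3=9, 6+7=0
a = 7: 7+3=10, 7+7=1
a = 8: 8+3=11, 8+7=2
Distinct residues collected: {0, 1, 2, 3, 7, 9, 10, 11}
|A + B| = 8 (out of 13 total residues).

A + B = {0, 1, 2, 3, 7, 9, 10, 11}


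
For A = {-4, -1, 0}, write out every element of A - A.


A - A = {a - a' : a, a' ∈ A}.
Compute a - a' for each ordered pair (a, a'):
a = -4: -4--4=0, -4--1=-3, -4-0=-4
a = -1: -1--4=3, -1--1=0, -1-0=-1
a = 0: 0--4=4, 0--1=1, 0-0=0
Collecting distinct values (and noting 0 appears from a-a):
A - A = {-4, -3, -1, 0, 1, 3, 4}
|A - A| = 7

A - A = {-4, -3, -1, 0, 1, 3, 4}


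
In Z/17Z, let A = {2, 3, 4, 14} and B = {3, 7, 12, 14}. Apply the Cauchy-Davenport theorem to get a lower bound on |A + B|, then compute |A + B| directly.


Cauchy-Davenport: |A + B| ≥ min(p, |A| + |B| - 1) for A, B nonempty in Z/pZ.
|A| = 4, |B| = 4, p = 17.
CD lower bound = min(17, 4 + 4 - 1) = min(17, 7) = 7.
Compute A + B mod 17 directly:
a = 2: 2+3=5, 2+7=9, 2+12=14, 2+14=16
a = 3: 3+3=6, 3+7=10, 3+12=15, 3+14=0
a = 4: 4+3=7, 4+7=11, 4+12=16, 4+14=1
a = 14: 14+3=0, 14+7=4, 14+12=9, 14+14=11
A + B = {0, 1, 4, 5, 6, 7, 9, 10, 11, 14, 15, 16}, so |A + B| = 12.
Verify: 12 ≥ 7? Yes ✓.

CD lower bound = 7, actual |A + B| = 12.


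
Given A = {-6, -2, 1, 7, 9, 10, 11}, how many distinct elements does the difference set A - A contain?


A - A = {a - a' : a, a' ∈ A}; |A| = 7.
Bounds: 2|A|-1 ≤ |A - A| ≤ |A|² - |A| + 1, i.e. 13 ≤ |A - A| ≤ 43.
Note: 0 ∈ A - A always (from a - a). The set is symmetric: if d ∈ A - A then -d ∈ A - A.
Enumerate nonzero differences d = a - a' with a > a' (then include -d):
Positive differences: {1, 2, 3, 4, 6, 7, 8, 9, 10, 11, 12, 13, 15, 16, 17}
Full difference set: {0} ∪ (positive diffs) ∪ (negative diffs).
|A - A| = 1 + 2·15 = 31 (matches direct enumeration: 31).

|A - A| = 31


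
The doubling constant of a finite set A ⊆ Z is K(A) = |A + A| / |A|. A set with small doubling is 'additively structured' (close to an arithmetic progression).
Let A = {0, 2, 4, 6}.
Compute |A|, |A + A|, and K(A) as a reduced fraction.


|A| = 4.
Compute A + A by enumerating all 16 pairs.
A + A = {0, 2, 4, 6, 8, 10, 12}, so |A + A| = 7.
K = |A + A| / |A| = 7/4 (already in lowest terms) ≈ 1.7500.
Reference: AP of size 4 gives K = 7/4 ≈ 1.7500; a fully generic set of size 4 gives K ≈ 2.5000.

|A| = 4, |A + A| = 7, K = 7/4.


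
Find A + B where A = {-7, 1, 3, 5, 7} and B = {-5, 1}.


A + B = {a + b : a ∈ A, b ∈ B}.
Enumerate all |A|·|B| = 5·2 = 10 pairs (a, b) and collect distinct sums.
a = -7: -7+-5=-12, -7+1=-6
a = 1: 1+-5=-4, 1+1=2
a = 3: 3+-5=-2, 3+1=4
a = 5: 5+-5=0, 5+1=6
a = 7: 7+-5=2, 7+1=8
Collecting distinct sums: A + B = {-12, -6, -4, -2, 0, 2, 4, 6, 8}
|A + B| = 9

A + B = {-12, -6, -4, -2, 0, 2, 4, 6, 8}


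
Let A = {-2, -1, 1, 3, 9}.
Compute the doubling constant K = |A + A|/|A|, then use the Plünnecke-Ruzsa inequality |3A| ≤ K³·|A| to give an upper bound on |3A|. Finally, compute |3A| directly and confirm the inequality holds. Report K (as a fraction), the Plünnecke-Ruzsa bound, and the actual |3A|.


|A| = 5.
Step 1: Compute A + A by enumerating all 25 pairs.
A + A = {-4, -3, -2, -1, 0, 1, 2, 4, 6, 7, 8, 10, 12, 18}, so |A + A| = 14.
Step 2: Doubling constant K = |A + A|/|A| = 14/5 = 14/5 ≈ 2.8000.
Step 3: Plünnecke-Ruzsa gives |3A| ≤ K³·|A| = (2.8000)³ · 5 ≈ 109.7600.
Step 4: Compute 3A = A + A + A directly by enumerating all triples (a,b,c) ∈ A³; |3A| = 25.
Step 5: Check 25 ≤ 109.7600? Yes ✓.

K = 14/5, Plünnecke-Ruzsa bound K³|A| ≈ 109.7600, |3A| = 25, inequality holds.


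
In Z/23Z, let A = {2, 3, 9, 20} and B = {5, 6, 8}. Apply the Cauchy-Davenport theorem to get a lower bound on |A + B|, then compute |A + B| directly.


Cauchy-Davenport: |A + B| ≥ min(p, |A| + |B| - 1) for A, B nonempty in Z/pZ.
|A| = 4, |B| = 3, p = 23.
CD lower bound = min(23, 4 + 3 - 1) = min(23, 6) = 6.
Compute A + B mod 23 directly:
a = 2: 2+5=7, 2+6=8, 2+8=10
a = 3: 3+5=8, 3+6=9, 3+8=11
a = 9: 9+5=14, 9+6=15, 9+8=17
a = 20: 20+5=2, 20+6=3, 20+8=5
A + B = {2, 3, 5, 7, 8, 9, 10, 11, 14, 15, 17}, so |A + B| = 11.
Verify: 11 ≥ 6? Yes ✓.

CD lower bound = 6, actual |A + B| = 11.


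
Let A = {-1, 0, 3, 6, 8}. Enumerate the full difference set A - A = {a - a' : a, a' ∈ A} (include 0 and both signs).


A - A = {a - a' : a, a' ∈ A}.
Compute a - a' for each ordered pair (a, a'):
a = -1: -1--1=0, -1-0=-1, -1-3=-4, -1-6=-7, -1-8=-9
a = 0: 0--1=1, 0-0=0, 0-3=-3, 0-6=-6, 0-8=-8
a = 3: 3--1=4, 3-0=3, 3-3=0, 3-6=-3, 3-8=-5
a = 6: 6--1=7, 6-0=6, 6-3=3, 6-6=0, 6-8=-2
a = 8: 8--1=9, 8-0=8, 8-3=5, 8-6=2, 8-8=0
Collecting distinct values (and noting 0 appears from a-a):
A - A = {-9, -8, -7, -6, -5, -4, -3, -2, -1, 0, 1, 2, 3, 4, 5, 6, 7, 8, 9}
|A - A| = 19

A - A = {-9, -8, -7, -6, -5, -4, -3, -2, -1, 0, 1, 2, 3, 4, 5, 6, 7, 8, 9}


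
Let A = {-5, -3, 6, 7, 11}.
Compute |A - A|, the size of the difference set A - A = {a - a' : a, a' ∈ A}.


A - A = {a - a' : a, a' ∈ A}; |A| = 5.
Bounds: 2|A|-1 ≤ |A - A| ≤ |A|² - |A| + 1, i.e. 9 ≤ |A - A| ≤ 21.
Note: 0 ∈ A - A always (from a - a). The set is symmetric: if d ∈ A - A then -d ∈ A - A.
Enumerate nonzero differences d = a - a' with a > a' (then include -d):
Positive differences: {1, 2, 4, 5, 9, 10, 11, 12, 14, 16}
Full difference set: {0} ∪ (positive diffs) ∪ (negative diffs).
|A - A| = 1 + 2·10 = 21 (matches direct enumeration: 21).

|A - A| = 21


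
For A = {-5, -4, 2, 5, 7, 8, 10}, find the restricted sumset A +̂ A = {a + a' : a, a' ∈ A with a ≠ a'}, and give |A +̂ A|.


Restricted sumset: A +̂ A = {a + a' : a ∈ A, a' ∈ A, a ≠ a'}.
Equivalently, take A + A and drop any sum 2a that is achievable ONLY as a + a for a ∈ A (i.e. sums representable only with equal summands).
Enumerate pairs (a, a') with a < a' (symmetric, so each unordered pair gives one sum; this covers all a ≠ a'):
  -5 + -4 = -9
  -5 + 2 = -3
  -5 + 5 = 0
  -5 + 7 = 2
  -5 + 8 = 3
  -5 + 10 = 5
  -4 + 2 = -2
  -4 + 5 = 1
  -4 + 7 = 3
  -4 + 8 = 4
  -4 + 10 = 6
  2 + 5 = 7
  2 + 7 = 9
  2 + 8 = 10
  2 + 10 = 12
  5 + 7 = 12
  5 + 8 = 13
  5 + 10 = 15
  7 + 8 = 15
  7 + 10 = 17
  8 + 10 = 18
Collected distinct sums: {-9, -3, -2, 0, 1, 2, 3, 4, 5, 6, 7, 9, 10, 12, 13, 15, 17, 18}
|A +̂ A| = 18
(Reference bound: |A +̂ A| ≥ 2|A| - 3 for |A| ≥ 2, with |A| = 7 giving ≥ 11.)

|A +̂ A| = 18


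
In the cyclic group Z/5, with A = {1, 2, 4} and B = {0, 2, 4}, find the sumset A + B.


Work in Z/5Z: reduce every sum a + b modulo 5.
Enumerate all 9 pairs:
a = 1: 1+0=1, 1+2=3, 1+4=0
a = 2: 2+0=2, 2+2=4, 2+4=1
a = 4: 4+0=4, 4+2=1, 4+4=3
Distinct residues collected: {0, 1, 2, 3, 4}
|A + B| = 5 (out of 5 total residues).

A + B = {0, 1, 2, 3, 4}


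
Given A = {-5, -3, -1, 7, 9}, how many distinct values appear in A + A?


A + A = {a + a' : a, a' ∈ A}; |A| = 5.
General bounds: 2|A| - 1 ≤ |A + A| ≤ |A|(|A|+1)/2, i.e. 9 ≤ |A + A| ≤ 15.
Lower bound 2|A|-1 is attained iff A is an arithmetic progression.
Enumerate sums a + a' for a ≤ a' (symmetric, so this suffices):
a = -5: -5+-5=-10, -5+-3=-8, -5+-1=-6, -5+7=2, -5+9=4
a = -3: -3+-3=-6, -3+-1=-4, -3+7=4, -3+9=6
a = -1: -1+-1=-2, -1+7=6, -1+9=8
a = 7: 7+7=14, 7+9=16
a = 9: 9+9=18
Distinct sums: {-10, -8, -6, -4, -2, 2, 4, 6, 8, 14, 16, 18}
|A + A| = 12

|A + A| = 12


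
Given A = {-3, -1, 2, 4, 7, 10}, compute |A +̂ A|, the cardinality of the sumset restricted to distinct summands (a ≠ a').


Restricted sumset: A +̂ A = {a + a' : a ∈ A, a' ∈ A, a ≠ a'}.
Equivalently, take A + A and drop any sum 2a that is achievable ONLY as a + a for a ∈ A (i.e. sums representable only with equal summands).
Enumerate pairs (a, a') with a < a' (symmetric, so each unordered pair gives one sum; this covers all a ≠ a'):
  -3 + -1 = -4
  -3 + 2 = -1
  -3 + 4 = 1
  -3 + 7 = 4
  -3 + 10 = 7
  -1 + 2 = 1
  -1 + 4 = 3
  -1 + 7 = 6
  -1 + 10 = 9
  2 + 4 = 6
  2 + 7 = 9
  2 + 10 = 12
  4 + 7 = 11
  4 + 10 = 14
  7 + 10 = 17
Collected distinct sums: {-4, -1, 1, 3, 4, 6, 7, 9, 11, 12, 14, 17}
|A +̂ A| = 12
(Reference bound: |A +̂ A| ≥ 2|A| - 3 for |A| ≥ 2, with |A| = 6 giving ≥ 9.)

|A +̂ A| = 12


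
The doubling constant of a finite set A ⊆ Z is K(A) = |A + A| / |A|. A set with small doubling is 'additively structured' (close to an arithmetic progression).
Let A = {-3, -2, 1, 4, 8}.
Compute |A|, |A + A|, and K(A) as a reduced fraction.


|A| = 5.
Compute A + A by enumerating all 25 pairs.
A + A = {-6, -5, -4, -2, -1, 1, 2, 5, 6, 8, 9, 12, 16}, so |A + A| = 13.
K = |A + A| / |A| = 13/5 (already in lowest terms) ≈ 2.6000.
Reference: AP of size 5 gives K = 9/5 ≈ 1.8000; a fully generic set of size 5 gives K ≈ 3.0000.

|A| = 5, |A + A| = 13, K = 13/5.


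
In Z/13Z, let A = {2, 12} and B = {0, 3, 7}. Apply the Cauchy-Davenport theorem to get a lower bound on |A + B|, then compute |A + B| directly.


Cauchy-Davenport: |A + B| ≥ min(p, |A| + |B| - 1) for A, B nonempty in Z/pZ.
|A| = 2, |B| = 3, p = 13.
CD lower bound = min(13, 2 + 3 - 1) = min(13, 4) = 4.
Compute A + B mod 13 directly:
a = 2: 2+0=2, 2+3=5, 2+7=9
a = 12: 12+0=12, 12+3=2, 12+7=6
A + B = {2, 5, 6, 9, 12}, so |A + B| = 5.
Verify: 5 ≥ 4? Yes ✓.

CD lower bound = 4, actual |A + B| = 5.


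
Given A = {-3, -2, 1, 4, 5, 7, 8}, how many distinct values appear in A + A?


A + A = {a + a' : a, a' ∈ A}; |A| = 7.
General bounds: 2|A| - 1 ≤ |A + A| ≤ |A|(|A|+1)/2, i.e. 13 ≤ |A + A| ≤ 28.
Lower bound 2|A|-1 is attained iff A is an arithmetic progression.
Enumerate sums a + a' for a ≤ a' (symmetric, so this suffices):
a = -3: -3+-3=-6, -3+-2=-5, -3+1=-2, -3+4=1, -3+5=2, -3+7=4, -3+8=5
a = -2: -2+-2=-4, -2+1=-1, -2+4=2, -2+5=3, -2+7=5, -2+8=6
a = 1: 1+1=2, 1+4=5, 1+5=6, 1+7=8, 1+8=9
a = 4: 4+4=8, 4+5=9, 4+7=11, 4+8=12
a = 5: 5+5=10, 5+7=12, 5+8=13
a = 7: 7+7=14, 7+8=15
a = 8: 8+8=16
Distinct sums: {-6, -5, -4, -2, -1, 1, 2, 3, 4, 5, 6, 8, 9, 10, 11, 12, 13, 14, 15, 16}
|A + A| = 20

|A + A| = 20


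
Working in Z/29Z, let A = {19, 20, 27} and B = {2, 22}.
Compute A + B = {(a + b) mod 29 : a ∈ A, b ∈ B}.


Work in Z/29Z: reduce every sum a + b modulo 29.
Enumerate all 6 pairs:
a = 19: 19+2=21, 19+22=12
a = 20: 20+2=22, 20+22=13
a = 27: 27+2=0, 27+22=20
Distinct residues collected: {0, 12, 13, 20, 21, 22}
|A + B| = 6 (out of 29 total residues).

A + B = {0, 12, 13, 20, 21, 22}


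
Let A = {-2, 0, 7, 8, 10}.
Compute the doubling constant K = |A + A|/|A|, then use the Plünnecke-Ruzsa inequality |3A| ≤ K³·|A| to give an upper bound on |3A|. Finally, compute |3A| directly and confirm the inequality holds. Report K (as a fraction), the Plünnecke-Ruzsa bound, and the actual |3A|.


|A| = 5.
Step 1: Compute A + A by enumerating all 25 pairs.
A + A = {-4, -2, 0, 5, 6, 7, 8, 10, 14, 15, 16, 17, 18, 20}, so |A + A| = 14.
Step 2: Doubling constant K = |A + A|/|A| = 14/5 = 14/5 ≈ 2.8000.
Step 3: Plünnecke-Ruzsa gives |3A| ≤ K³·|A| = (2.8000)³ · 5 ≈ 109.7600.
Step 4: Compute 3A = A + A + A directly by enumerating all triples (a,b,c) ∈ A³; |3A| = 28.
Step 5: Check 28 ≤ 109.7600? Yes ✓.

K = 14/5, Plünnecke-Ruzsa bound K³|A| ≈ 109.7600, |3A| = 28, inequality holds.


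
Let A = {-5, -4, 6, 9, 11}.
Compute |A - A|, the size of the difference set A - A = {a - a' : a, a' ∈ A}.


A - A = {a - a' : a, a' ∈ A}; |A| = 5.
Bounds: 2|A|-1 ≤ |A - A| ≤ |A|² - |A| + 1, i.e. 9 ≤ |A - A| ≤ 21.
Note: 0 ∈ A - A always (from a - a). The set is symmetric: if d ∈ A - A then -d ∈ A - A.
Enumerate nonzero differences d = a - a' with a > a' (then include -d):
Positive differences: {1, 2, 3, 5, 10, 11, 13, 14, 15, 16}
Full difference set: {0} ∪ (positive diffs) ∪ (negative diffs).
|A - A| = 1 + 2·10 = 21 (matches direct enumeration: 21).

|A - A| = 21


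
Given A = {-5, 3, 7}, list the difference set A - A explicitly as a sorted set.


A - A = {a - a' : a, a' ∈ A}.
Compute a - a' for each ordered pair (a, a'):
a = -5: -5--5=0, -5-3=-8, -5-7=-12
a = 3: 3--5=8, 3-3=0, 3-7=-4
a = 7: 7--5=12, 7-3=4, 7-7=0
Collecting distinct values (and noting 0 appears from a-a):
A - A = {-12, -8, -4, 0, 4, 8, 12}
|A - A| = 7

A - A = {-12, -8, -4, 0, 4, 8, 12}


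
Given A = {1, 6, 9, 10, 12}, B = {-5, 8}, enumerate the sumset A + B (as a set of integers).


A + B = {a + b : a ∈ A, b ∈ B}.
Enumerate all |A|·|B| = 5·2 = 10 pairs (a, b) and collect distinct sums.
a = 1: 1+-5=-4, 1+8=9
a = 6: 6+-5=1, 6+8=14
a = 9: 9+-5=4, 9+8=17
a = 10: 10+-5=5, 10+8=18
a = 12: 12+-5=7, 12+8=20
Collecting distinct sums: A + B = {-4, 1, 4, 5, 7, 9, 14, 17, 18, 20}
|A + B| = 10

A + B = {-4, 1, 4, 5, 7, 9, 14, 17, 18, 20}


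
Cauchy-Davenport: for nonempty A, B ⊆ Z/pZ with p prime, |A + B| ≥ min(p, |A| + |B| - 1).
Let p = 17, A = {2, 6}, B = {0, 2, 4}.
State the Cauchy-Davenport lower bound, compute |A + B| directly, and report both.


Cauchy-Davenport: |A + B| ≥ min(p, |A| + |B| - 1) for A, B nonempty in Z/pZ.
|A| = 2, |B| = 3, p = 17.
CD lower bound = min(17, 2 + 3 - 1) = min(17, 4) = 4.
Compute A + B mod 17 directly:
a = 2: 2+0=2, 2+2=4, 2+4=6
a = 6: 6+0=6, 6+2=8, 6+4=10
A + B = {2, 4, 6, 8, 10}, so |A + B| = 5.
Verify: 5 ≥ 4? Yes ✓.

CD lower bound = 4, actual |A + B| = 5.


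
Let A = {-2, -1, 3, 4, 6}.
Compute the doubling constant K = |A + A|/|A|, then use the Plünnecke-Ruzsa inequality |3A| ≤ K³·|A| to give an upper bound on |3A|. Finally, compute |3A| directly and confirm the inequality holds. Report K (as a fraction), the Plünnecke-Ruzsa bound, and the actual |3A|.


|A| = 5.
Step 1: Compute A + A by enumerating all 25 pairs.
A + A = {-4, -3, -2, 1, 2, 3, 4, 5, 6, 7, 8, 9, 10, 12}, so |A + A| = 14.
Step 2: Doubling constant K = |A + A|/|A| = 14/5 = 14/5 ≈ 2.8000.
Step 3: Plünnecke-Ruzsa gives |3A| ≤ K³·|A| = (2.8000)³ · 5 ≈ 109.7600.
Step 4: Compute 3A = A + A + A directly by enumerating all triples (a,b,c) ∈ A³; |3A| = 23.
Step 5: Check 23 ≤ 109.7600? Yes ✓.

K = 14/5, Plünnecke-Ruzsa bound K³|A| ≈ 109.7600, |3A| = 23, inequality holds.
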